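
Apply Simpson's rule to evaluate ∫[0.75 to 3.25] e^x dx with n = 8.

f(x) = e^x
a = 0.75, b = 3.25, n = 8
h = (b - a)/n = 0.312500

Simpson's rule: (h/3)[f(x₀) + 4f(x₁) + 2f(x₂) + ... + f(xₙ)]

x_0 = 0.7500, f(x_0) = 2.117000, coefficient = 1
x_1 = 1.0625, f(x_1) = 2.893596, coefficient = 4
x_2 = 1.3750, f(x_2) = 3.955077, coefficient = 2
x_3 = 1.6875, f(x_3) = 5.405949, coefficient = 4
x_4 = 2.0000, f(x_4) = 7.389056, coefficient = 2
x_5 = 2.3125, f(x_5) = 10.099642, coefficient = 4
x_6 = 2.6250, f(x_6) = 13.804574, coefficient = 2
x_7 = 2.9375, f(x_7) = 18.868616, coefficient = 4
x_8 = 3.2500, f(x_8) = 25.790340, coefficient = 1

I ≈ (0.312500/3) × 227.275965 = 23.674580
Exact value: 23.673340
Error: 0.001240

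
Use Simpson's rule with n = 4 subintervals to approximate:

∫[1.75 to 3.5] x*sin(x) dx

f(x) = x*sin(x)
a = 1.75, b = 3.5, n = 4
h = (b - a)/n = 0.437500

Simpson's rule: (h/3)[f(x₀) + 4f(x₁) + 2f(x₂) + ... + f(xₙ)]

x_0 = 1.7500, f(x_0) = 1.721975, coefficient = 1
x_1 = 2.1875, f(x_1) = 1.784539, coefficient = 4
x_2 = 2.6250, f(x_2) = 1.296541, coefficient = 2
x_3 = 3.0625, f(x_3) = 0.241969, coefficient = 4
x_4 = 3.5000, f(x_4) = -1.227741, coefficient = 1

I ≈ (0.437500/3) × 11.193347 = 1.632363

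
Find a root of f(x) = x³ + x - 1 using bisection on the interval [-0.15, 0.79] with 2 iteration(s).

f(x) = x³ + x - 1
Initial interval: [-0.15, 0.79]

Iteration 1:
  c_1 = (-0.150000 + 0.790000)/2 = 0.320000
  f(c_1) = f(0.320000) = -0.647232
  f(a) × f(c) ≥ 0, new interval: [0.320000, 0.790000]
Iteration 2:
  c_2 = (0.320000 + 0.790000)/2 = 0.555000
  f(c_2) = f(0.555000) = -0.274046
  f(a) × f(c) ≥ 0, new interval: [0.555000, 0.790000]

After 2 iteration(s), the approximation is c_2 = 0.555000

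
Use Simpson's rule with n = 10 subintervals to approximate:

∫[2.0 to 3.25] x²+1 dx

f(x) = x²+1
a = 2.0, b = 3.25, n = 10
h = (b - a)/n = 0.125000

Simpson's rule: (h/3)[f(x₀) + 4f(x₁) + 2f(x₂) + ... + f(xₙ)]

x_0 = 2.0000, f(x_0) = 5.000000, coefficient = 1
x_1 = 2.1250, f(x_1) = 5.515625, coefficient = 4
x_2 = 2.2500, f(x_2) = 6.062500, coefficient = 2
x_3 = 2.3750, f(x_3) = 6.640625, coefficient = 4
x_4 = 2.5000, f(x_4) = 7.250000, coefficient = 2
x_5 = 2.6250, f(x_5) = 7.890625, coefficient = 4
x_6 = 2.7500, f(x_6) = 8.562500, coefficient = 2
x_7 = 2.8750, f(x_7) = 9.265625, coefficient = 4
x_8 = 3.0000, f(x_8) = 10.000000, coefficient = 2
x_9 = 3.1250, f(x_9) = 10.765625, coefficient = 4
x_10 = 3.2500, f(x_10) = 11.562500, coefficient = 1

I ≈ (0.125000/3) × 240.625000 = 10.026042
Exact value: 10.026042
Error: 0.000000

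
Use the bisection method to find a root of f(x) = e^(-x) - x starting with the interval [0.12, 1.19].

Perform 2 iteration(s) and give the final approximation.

f(x) = e^(-x) - x
Initial interval: [0.12, 1.19]

Iteration 1:
  c_1 = (0.120000 + 1.190000)/2 = 0.655000
  f(c_1) = f(0.655000) = -0.135558
  f(a) × f(c) < 0, new interval: [0.120000, 0.655000]
Iteration 2:
  c_2 = (0.120000 + 0.655000)/2 = 0.387500
  f(c_2) = f(0.387500) = 0.291252
  f(a) × f(c) ≥ 0, new interval: [0.387500, 0.655000]

After 2 iteration(s), the approximation is c_2 = 0.387500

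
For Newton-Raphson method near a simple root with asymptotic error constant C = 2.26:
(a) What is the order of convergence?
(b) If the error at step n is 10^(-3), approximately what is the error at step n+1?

(a) Newton-Raphson has quadratic (order 2) convergence near simple roots.
    This means |e_{n+1}| ≈ C|e_n|².

(b) With |e_n| = 10^(-3) and C = 2.26:
    |e_{n+1}| ≈ 2.26 × (10^(-3))² = 2.26 × 10^(-6)

(a) 2 (quadratic); (b) |e_{n+1}| ≈ 2.260e-06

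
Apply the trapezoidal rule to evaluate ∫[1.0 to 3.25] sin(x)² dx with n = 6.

f(x) = sin(x)²
a = 1.0, b = 3.25, n = 6
h = (b - a)/n = 0.375000

Trapezoidal rule: (h/2)[f(x₀) + 2f(x₁) + 2f(x₂) + ... + f(xₙ)]

x_0 = 1.0000, f(x_0) = 0.708073, coefficient = 1
x_1 = 1.3750, f(x_1) = 0.962151, coefficient = 2
x_2 = 1.7500, f(x_2) = 0.968228, coefficient = 2
x_3 = 2.1250, f(x_3) = 0.723044, coefficient = 2
x_4 = 2.5000, f(x_4) = 0.358169, coefficient = 2
x_5 = 2.8750, f(x_5) = 0.069404, coefficient = 2
x_6 = 3.2500, f(x_6) = 0.011706, coefficient = 1

I ≈ (0.375000/2) × 6.881772 = 1.290332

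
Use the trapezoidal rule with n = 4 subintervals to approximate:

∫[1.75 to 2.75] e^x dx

f(x) = e^x
a = 1.75, b = 2.75, n = 4
h = (b - a)/n = 0.250000

Trapezoidal rule: (h/2)[f(x₀) + 2f(x₁) + 2f(x₂) + ... + f(xₙ)]

x_0 = 1.7500, f(x_0) = 5.754603, coefficient = 1
x_1 = 2.0000, f(x_1) = 7.389056, coefficient = 2
x_2 = 2.2500, f(x_2) = 9.487736, coefficient = 2
x_3 = 2.5000, f(x_3) = 12.182494, coefficient = 2
x_4 = 2.7500, f(x_4) = 15.642632, coefficient = 1

I ≈ (0.250000/2) × 79.515806 = 9.939476
Exact value: 9.888029
Error: 0.051447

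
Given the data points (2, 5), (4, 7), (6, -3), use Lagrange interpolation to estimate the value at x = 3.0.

Lagrange interpolation formula:
P(x) = Σ yᵢ × Lᵢ(x)
where Lᵢ(x) = Π_{j≠i} (x - xⱼ)/(xᵢ - xⱼ)

L_0(3.0) = (3.0 - 4)/(2 - 4) × (3.0 - 6)/(2 - 6) = 0.375000
L_1(3.0) = (3.0 - 2)/(4 - 2) × (3.0 - 6)/(4 - 6) = 0.750000
L_2(3.0) = (3.0 - 2)/(6 - 2) × (3.0 - 4)/(6 - 4) = -0.125000

P(3.0) = 5×L_0(3.0) + 7×L_1(3.0) + (-3)×L_2(3.0)
P(3.0) = 7.500000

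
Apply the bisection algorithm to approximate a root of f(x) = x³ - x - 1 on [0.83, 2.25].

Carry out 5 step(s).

f(x) = x³ - x - 1
Initial interval: [0.83, 2.25]

Iteration 1:
  c_1 = (0.830000 + 2.250000)/2 = 1.540000
  f(c_1) = f(1.540000) = 1.112264
  f(a) × f(c) < 0, new interval: [0.830000, 1.540000]
Iteration 2:
  c_2 = (0.830000 + 1.540000)/2 = 1.185000
  f(c_2) = f(1.185000) = -0.520993
  f(a) × f(c) ≥ 0, new interval: [1.185000, 1.540000]
Iteration 3:
  c_3 = (1.185000 + 1.540000)/2 = 1.362500
  f(c_3) = f(1.362500) = 0.166854
  f(a) × f(c) < 0, new interval: [1.185000, 1.362500]
Iteration 4:
  c_4 = (1.185000 + 1.362500)/2 = 1.273750
  f(c_4) = f(1.273750) = -0.207168
  f(a) × f(c) ≥ 0, new interval: [1.273750, 1.362500]
Iteration 5:
  c_5 = (1.273750 + 1.362500)/2 = 1.318125
  f(c_5) = f(1.318125) = -0.027944
  f(a) × f(c) ≥ 0, new interval: [1.318125, 1.362500]

After 5 iteration(s), the approximation is c_5 = 1.318125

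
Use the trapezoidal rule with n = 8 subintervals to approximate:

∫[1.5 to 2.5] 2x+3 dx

f(x) = 2x+3
a = 1.5, b = 2.5, n = 8
h = (b - a)/n = 0.125000

Trapezoidal rule: (h/2)[f(x₀) + 2f(x₁) + 2f(x₂) + ... + f(xₙ)]

x_0 = 1.5000, f(x_0) = 6.000000, coefficient = 1
x_1 = 1.6250, f(x_1) = 6.250000, coefficient = 2
x_2 = 1.7500, f(x_2) = 6.500000, coefficient = 2
x_3 = 1.8750, f(x_3) = 6.750000, coefficient = 2
x_4 = 2.0000, f(x_4) = 7.000000, coefficient = 2
x_5 = 2.1250, f(x_5) = 7.250000, coefficient = 2
x_6 = 2.2500, f(x_6) = 7.500000, coefficient = 2
x_7 = 2.3750, f(x_7) = 7.750000, coefficient = 2
x_8 = 2.5000, f(x_8) = 8.000000, coefficient = 1

I ≈ (0.125000/2) × 112.000000 = 7.000000
Exact value: 7.000000
Error: 0.000000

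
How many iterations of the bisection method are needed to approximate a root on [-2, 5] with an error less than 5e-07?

We need (b-a)/2^n ≤ 5e-07
(5 - (-2))/2^n ≤ 5e-07
7/2^n ≤ 5e-07
2^n ≥ 14000000
n ≥ log₂(14000000) = 23.74
n ≥ 24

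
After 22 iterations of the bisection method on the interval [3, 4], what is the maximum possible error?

Bisection error bound: |error| ≤ (b-a)/2^n
|error| ≤ (4 - 3)/2^22 = 1/2^22
|error| ≤ 0.0000002384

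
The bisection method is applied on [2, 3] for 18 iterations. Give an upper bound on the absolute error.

Bisection error bound: |error| ≤ (b-a)/2^n
|error| ≤ (3 - 2)/2^18 = 1/2^18
|error| ≤ 0.0000038147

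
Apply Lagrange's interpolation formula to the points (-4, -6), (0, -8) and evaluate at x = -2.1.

Lagrange interpolation formula:
P(x) = Σ yᵢ × Lᵢ(x)
where Lᵢ(x) = Π_{j≠i} (x - xⱼ)/(xᵢ - xⱼ)

L_0(-2.1) = (-2.1 - 0)/(-4 - 0) = 0.525000
L_1(-2.1) = (-2.1 - (-4))/(0 - (-4)) = 0.475000

P(-2.1) = (-6)×L_0(-2.1) + (-8)×L_1(-2.1)
P(-2.1) = -6.950000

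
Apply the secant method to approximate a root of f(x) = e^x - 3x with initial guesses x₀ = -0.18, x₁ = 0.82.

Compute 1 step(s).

f(x) = e^x - 3x
x₀ = -0.18, x₁ = 0.82

Secant formula: x_{n+1} = x_n - f(x_n)(x_n - x_{n-1})/(f(x_n) - f(x_{n-1}))

Iteration 1:
  f(-0.180000) = 1.375270
  f(0.820000) = -0.189500
  x_2 = 0.820000 - (-0.189500)×(0.820000 - (-0.180000))/(-0.189500 - 1.375270)
       = 0.698896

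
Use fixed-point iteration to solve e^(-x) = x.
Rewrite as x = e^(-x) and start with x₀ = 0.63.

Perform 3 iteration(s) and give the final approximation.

Equation: e^(-x) = x
Fixed-point form: x = e^(-x)
x₀ = 0.63

x_1 = g(0.630000) = 0.532592
x_2 = g(0.532592) = 0.587081
x_3 = g(0.587081) = 0.555948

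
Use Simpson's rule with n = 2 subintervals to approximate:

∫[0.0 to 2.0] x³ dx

f(x) = x³
a = 0.0, b = 2.0, n = 2
h = (b - a)/n = 1.000000

Simpson's rule: (h/3)[f(x₀) + 4f(x₁) + 2f(x₂) + ... + f(xₙ)]

x_0 = 0.0000, f(x_0) = 0.000000, coefficient = 1
x_1 = 1.0000, f(x_1) = 1.000000, coefficient = 4
x_2 = 2.0000, f(x_2) = 8.000000, coefficient = 1

I ≈ (1.000000/3) × 12.000000 = 4.000000
Exact value: 4.000000
Error: 0.000000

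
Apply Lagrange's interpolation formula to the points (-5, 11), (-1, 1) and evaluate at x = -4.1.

Lagrange interpolation formula:
P(x) = Σ yᵢ × Lᵢ(x)
where Lᵢ(x) = Π_{j≠i} (x - xⱼ)/(xᵢ - xⱼ)

L_0(-4.1) = (-4.1 - (-1))/(-5 - (-1)) = 0.775000
L_1(-4.1) = (-4.1 - (-5))/(-1 - (-5)) = 0.225000

P(-4.1) = 11×L_0(-4.1) + 1×L_1(-4.1)
P(-4.1) = 8.750000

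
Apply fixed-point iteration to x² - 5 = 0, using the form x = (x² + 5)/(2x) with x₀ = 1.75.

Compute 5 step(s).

Equation: x² - 5 = 0
Fixed-point form: x = (x² + 5)/(2x)
x₀ = 1.75

x_1 = g(1.750000) = 2.303571
x_2 = g(2.303571) = 2.237057
x_3 = g(2.237057) = 2.236068
x_4 = g(2.236068) = 2.236068
x_5 = g(2.236068) = 2.236068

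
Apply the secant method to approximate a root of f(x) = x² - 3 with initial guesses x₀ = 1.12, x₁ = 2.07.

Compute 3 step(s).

f(x) = x² - 3
x₀ = 1.12, x₁ = 2.07

Secant formula: x_{n+1} = x_n - f(x_n)(x_n - x_{n-1})/(f(x_n) - f(x_{n-1}))

Iteration 1:
  f(1.120000) = -1.745600
  f(2.070000) = 1.284900
  x_2 = 2.070000 - 1.284900×(2.070000 - 1.120000)/(1.284900 - (-1.745600))
       = 1.667210
Iteration 2:
  f(2.070000) = 1.284900
  f(1.667210) = -0.220411
  x_3 = 1.667210 - (-0.220411)×(1.667210 - 2.070000)/(-0.220411 - 1.284900)
       = 1.726187
Iteration 3:
  f(1.667210) = -0.220411
  f(1.726187) = -0.020277
  x_4 = 1.726187 - (-0.020277)×(1.726187 - 1.667210)/(-0.020277 - (-0.220411))
       = 1.732163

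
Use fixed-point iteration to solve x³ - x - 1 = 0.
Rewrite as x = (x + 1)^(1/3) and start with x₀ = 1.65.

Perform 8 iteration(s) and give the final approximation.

Equation: x³ - x - 1 = 0
Fixed-point form: x = (x + 1)^(1/3)
x₀ = 1.65

x_1 = g(1.650000) = 1.383828
x_2 = g(1.383828) = 1.335852
x_3 = g(1.335852) = 1.326829
x_4 = g(1.326829) = 1.325119
x_5 = g(1.325119) = 1.324794
x_6 = g(1.324794) = 1.324732
x_7 = g(1.324732) = 1.324721
x_8 = g(1.324721) = 1.324718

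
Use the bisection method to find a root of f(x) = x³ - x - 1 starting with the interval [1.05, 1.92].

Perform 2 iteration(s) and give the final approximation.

f(x) = x³ - x - 1
Initial interval: [1.05, 1.92]

Iteration 1:
  c_1 = (1.050000 + 1.920000)/2 = 1.485000
  f(c_1) = f(1.485000) = 0.789759
  f(a) × f(c) < 0, new interval: [1.050000, 1.485000]
Iteration 2:
  c_2 = (1.050000 + 1.485000)/2 = 1.267500
  f(c_2) = f(1.267500) = -0.231190
  f(a) × f(c) ≥ 0, new interval: [1.267500, 1.485000]

After 2 iteration(s), the approximation is c_2 = 1.267500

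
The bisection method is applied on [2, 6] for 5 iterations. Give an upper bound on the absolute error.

Bisection error bound: |error| ≤ (b-a)/2^n
|error| ≤ (6 - 2)/2^5 = 4/2^5
|error| ≤ 0.1250000000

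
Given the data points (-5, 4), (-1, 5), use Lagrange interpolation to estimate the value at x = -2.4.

Lagrange interpolation formula:
P(x) = Σ yᵢ × Lᵢ(x)
where Lᵢ(x) = Π_{j≠i} (x - xⱼ)/(xᵢ - xⱼ)

L_0(-2.4) = (-2.4 - (-1))/(-5 - (-1)) = 0.350000
L_1(-2.4) = (-2.4 - (-5))/(-1 - (-5)) = 0.650000

P(-2.4) = 4×L_0(-2.4) + 5×L_1(-2.4)
P(-2.4) = 4.650000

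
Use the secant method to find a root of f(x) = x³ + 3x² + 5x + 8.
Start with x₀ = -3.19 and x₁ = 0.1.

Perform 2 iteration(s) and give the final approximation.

f(x) = x³ + 3x² + 5x + 8
x₀ = -3.19, x₁ = 0.1

Secant formula: x_{n+1} = x_n - f(x_n)(x_n - x_{n-1})/(f(x_n) - f(x_{n-1}))

Iteration 1:
  f(-3.190000) = -9.883459
  f(0.100000) = 8.531000
  x_2 = 0.100000 - 8.531000×(0.100000 - (-3.190000))/(8.531000 - (-9.883459))
       = -1.424182
Iteration 2:
  f(0.100000) = 8.531000
  f(-1.424182) = 4.075312
  x_3 = -1.424182 - 4.075312×(-1.424182 - 0.100000)/(4.075312 - 8.531000)
       = -2.818247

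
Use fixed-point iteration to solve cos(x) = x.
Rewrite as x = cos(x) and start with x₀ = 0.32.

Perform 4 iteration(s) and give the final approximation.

Equation: cos(x) = x
Fixed-point form: x = cos(x)
x₀ = 0.32

x_1 = g(0.320000) = 0.949235
x_2 = g(0.949235) = 0.582305
x_3 = g(0.582305) = 0.835197
x_4 = g(0.835197) = 0.671031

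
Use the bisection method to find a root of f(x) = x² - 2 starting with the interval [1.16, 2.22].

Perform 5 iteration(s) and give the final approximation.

f(x) = x² - 2
Initial interval: [1.16, 2.22]

Iteration 1:
  c_1 = (1.160000 + 2.220000)/2 = 1.690000
  f(c_1) = f(1.690000) = 0.856100
  f(a) × f(c) < 0, new interval: [1.160000, 1.690000]
Iteration 2:
  c_2 = (1.160000 + 1.690000)/2 = 1.425000
  f(c_2) = f(1.425000) = 0.030625
  f(a) × f(c) < 0, new interval: [1.160000, 1.425000]
Iteration 3:
  c_3 = (1.160000 + 1.425000)/2 = 1.292500
  f(c_3) = f(1.292500) = -0.329444
  f(a) × f(c) ≥ 0, new interval: [1.292500, 1.425000]
Iteration 4:
  c_4 = (1.292500 + 1.425000)/2 = 1.358750
  f(c_4) = f(1.358750) = -0.153798
  f(a) × f(c) ≥ 0, new interval: [1.358750, 1.425000]
Iteration 5:
  c_5 = (1.358750 + 1.425000)/2 = 1.391875
  f(c_5) = f(1.391875) = -0.062684
  f(a) × f(c) ≥ 0, new interval: [1.391875, 1.425000]

After 5 iteration(s), the approximation is c_5 = 1.391875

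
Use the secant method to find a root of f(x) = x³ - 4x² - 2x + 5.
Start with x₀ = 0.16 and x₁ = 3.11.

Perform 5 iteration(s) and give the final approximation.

f(x) = x³ - 4x² - 2x + 5
x₀ = 0.16, x₁ = 3.11

Secant formula: x_{n+1} = x_n - f(x_n)(x_n - x_{n-1})/(f(x_n) - f(x_{n-1}))

Iteration 1:
  f(0.160000) = 4.581696
  f(3.110000) = -9.828169
  x_2 = 3.110000 - (-9.828169)×(3.110000 - 0.160000)/(-9.828169 - 4.581696)
       = 1.097969
Iteration 2:
  f(3.110000) = -9.828169
  f(1.097969) = -0.694439
  x_3 = 1.097969 - (-0.694439)×(1.097969 - 3.110000)/(-0.694439 - (-9.828169))
       = 0.944994
Iteration 3:
  f(1.097969) = -0.694439
  f(0.944994) = 0.381852
  x_4 = 0.944994 - 0.381852×(0.944994 - 1.097969)/(0.381852 - (-0.694439))
       = 0.999267
Iteration 4:
  f(0.944994) = 0.381852
  f(0.999267) = 0.005131
  x_5 = 0.999267 - 0.005131×(0.999267 - 0.944994)/(0.005131 - 0.381852)
       = 1.000006
Iteration 5:
  f(0.999267) = 0.005131
  f(1.000006) = -0.000043
  x_6 = 1.000006 - (-0.000043)×(1.000006 - 0.999267)/(-0.000043 - 0.005131)
       = 1.000000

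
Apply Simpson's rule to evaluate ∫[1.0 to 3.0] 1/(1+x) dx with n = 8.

f(x) = 1/(1+x)
a = 1.0, b = 3.0, n = 8
h = (b - a)/n = 0.250000

Simpson's rule: (h/3)[f(x₀) + 4f(x₁) + 2f(x₂) + ... + f(xₙ)]

x_0 = 1.0000, f(x_0) = 0.500000, coefficient = 1
x_1 = 1.2500, f(x_1) = 0.444444, coefficient = 4
x_2 = 1.5000, f(x_2) = 0.400000, coefficient = 2
x_3 = 1.7500, f(x_3) = 0.363636, coefficient = 4
x_4 = 2.0000, f(x_4) = 0.333333, coefficient = 2
x_5 = 2.2500, f(x_5) = 0.307692, coefficient = 4
x_6 = 2.5000, f(x_6) = 0.285714, coefficient = 2
x_7 = 2.7500, f(x_7) = 0.266667, coefficient = 4
x_8 = 3.0000, f(x_8) = 0.250000, coefficient = 1

I ≈ (0.250000/3) × 8.317854 = 0.693155
Exact value: 0.693147
Error: 0.000007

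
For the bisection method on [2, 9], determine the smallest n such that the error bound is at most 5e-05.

We need (b-a)/2^n ≤ 5e-05
(9 - 2)/2^n ≤ 5e-05
7/2^n ≤ 5e-05
2^n ≥ 140000
n ≥ log₂(140000) = 17.10
n ≥ 18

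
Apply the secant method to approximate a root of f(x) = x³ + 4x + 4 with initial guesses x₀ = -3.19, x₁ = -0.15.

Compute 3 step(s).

f(x) = x³ + 4x + 4
x₀ = -3.19, x₁ = -0.15

Secant formula: x_{n+1} = x_n - f(x_n)(x_n - x_{n-1})/(f(x_n) - f(x_{n-1}))

Iteration 1:
  f(-3.190000) = -41.221759
  f(-0.150000) = 3.396625
  x_2 = -0.150000 - 3.396625×(-0.150000 - (-3.190000))/(3.396625 - (-41.221759))
       = -0.381423
Iteration 2:
  f(-0.150000) = 3.396625
  f(-0.381423) = 2.418815
  x_3 = -0.381423 - 2.418815×(-0.381423 - (-0.150000))/(2.418815 - 3.396625)
       = -0.953897
Iteration 3:
  f(-0.381423) = 2.418815
  f(-0.953897) = -0.683560
  x_4 = -0.953897 - (-0.683560)×(-0.953897 - (-0.381423))/(-0.683560 - 2.418815)
       = -0.827762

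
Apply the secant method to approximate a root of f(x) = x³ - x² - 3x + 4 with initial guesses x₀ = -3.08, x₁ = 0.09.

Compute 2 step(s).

f(x) = x³ - x² - 3x + 4
x₀ = -3.08, x₁ = 0.09

Secant formula: x_{n+1} = x_n - f(x_n)(x_n - x_{n-1})/(f(x_n) - f(x_{n-1}))

Iteration 1:
  f(-3.080000) = -25.464512
  f(0.090000) = 3.722629
  x_2 = 0.090000 - 3.722629×(0.090000 - (-3.080000))/(3.722629 - (-25.464512))
       = -0.314313
Iteration 2:
  f(0.090000) = 3.722629
  f(-0.314313) = 4.813094
  x_3 = -0.314313 - 4.813094×(-0.314313 - 0.090000)/(4.813094 - 3.722629)
       = 1.470243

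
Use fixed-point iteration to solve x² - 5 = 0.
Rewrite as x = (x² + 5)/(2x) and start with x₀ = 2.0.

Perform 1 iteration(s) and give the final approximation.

Equation: x² - 5 = 0
Fixed-point form: x = (x² + 5)/(2x)
x₀ = 2.0

x_1 = g(2.000000) = 2.250000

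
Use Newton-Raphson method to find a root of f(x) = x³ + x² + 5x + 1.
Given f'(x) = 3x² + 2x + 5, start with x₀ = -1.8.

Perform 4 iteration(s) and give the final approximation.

f(x) = x³ + x² + 5x + 1
f'(x) = 3x² + 2x + 5
x₀ = -1.8

Newton-Raphson formula: x_{n+1} = x_n - f(x_n)/f'(x_n)

Iteration 1:
  f(-1.800000) = -10.592000
  f'(-1.800000) = 11.120000
  x_1 = -1.800000 - (-10.592000)/11.120000 = -0.847482
Iteration 2:
  f(-0.847482) = -3.127868
  f'(-0.847482) = 5.459713
  x_2 = -0.847482 - (-3.127868)/5.459713 = -0.274582
Iteration 3:
  f(-0.274582) = -0.318219
  f'(-0.274582) = 4.677022
  x_3 = -0.274582 - (-0.318219)/4.677022 = -0.206544
Iteration 4:
  f(-0.206544) = 0.001131
  f'(-0.206544) = 4.714894
  x_4 = -0.206544 - 0.001131/4.714894 = -0.206783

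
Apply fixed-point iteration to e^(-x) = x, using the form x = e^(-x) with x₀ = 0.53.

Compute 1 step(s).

Equation: e^(-x) = x
Fixed-point form: x = e^(-x)
x₀ = 0.53

x_1 = g(0.530000) = 0.588605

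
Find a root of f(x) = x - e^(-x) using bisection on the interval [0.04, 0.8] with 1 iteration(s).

f(x) = x - e^(-x)
Initial interval: [0.04, 0.8]

Iteration 1:
  c_1 = (0.040000 + 0.800000)/2 = 0.420000
  f(c_1) = f(0.420000) = -0.237047
  f(a) × f(c) ≥ 0, new interval: [0.420000, 0.800000]

After 1 iteration(s), the approximation is c_1 = 0.420000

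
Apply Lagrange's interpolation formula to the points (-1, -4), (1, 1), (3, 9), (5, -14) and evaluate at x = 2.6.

Lagrange interpolation formula:
P(x) = Σ yᵢ × Lᵢ(x)
where Lᵢ(x) = Π_{j≠i} (x - xⱼ)/(xᵢ - xⱼ)

L_0(2.6) = (2.6 - 1)/(-1 - 1) × (2.6 - 3)/(-1 - 3) × (2.6 - 5)/(-1 - 5) = -0.032000
L_1(2.6) = (2.6 - (-1))/(1 - (-1)) × (2.6 - 3)/(1 - 3) × (2.6 - 5)/(1 - 5) = 0.216000
L_2(2.6) = (2.6 - (-1))/(3 - (-1)) × (2.6 - 1)/(3 - 1) × (2.6 - 5)/(3 - 5) = 0.864000
L_3(2.6) = (2.6 - (-1))/(5 - (-1)) × (2.6 - 1)/(5 - 1) × (2.6 - 3)/(5 - 3) = -0.048000

P(2.6) = (-4)×L_0(2.6) + 1×L_1(2.6) + 9×L_2(2.6) + (-14)×L_3(2.6)
P(2.6) = 8.792000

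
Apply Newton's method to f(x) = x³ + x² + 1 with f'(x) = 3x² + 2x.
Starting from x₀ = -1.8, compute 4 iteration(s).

f(x) = x³ + x² + 1
f'(x) = 3x² + 2x
x₀ = -1.8

Newton-Raphson formula: x_{n+1} = x_n - f(x_n)/f'(x_n)

Iteration 1:
  f(-1.800000) = -1.592000
  f'(-1.800000) = 6.120000
  x_1 = -1.800000 - (-1.592000)/6.120000 = -1.539869
Iteration 2:
  f(-1.539869) = -0.280137
  f'(-1.539869) = 4.033854
  x_2 = -1.539869 - (-0.280137)/4.033854 = -1.470423
Iteration 3:
  f(-1.470423) = -0.017122
  f'(-1.470423) = 3.545585
  x_3 = -1.470423 - (-0.017122)/3.545585 = -1.465594
Iteration 4:
  f(-1.465594) = -0.000079
  f'(-1.465594) = 3.512708
  x_4 = -1.465594 - (-0.000079)/3.512708 = -1.465571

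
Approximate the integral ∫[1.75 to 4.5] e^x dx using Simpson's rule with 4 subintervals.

f(x) = e^x
a = 1.75, b = 4.5, n = 4
h = (b - a)/n = 0.687500

Simpson's rule: (h/3)[f(x₀) + 4f(x₁) + 2f(x₂) + ... + f(xₙ)]

x_0 = 1.7500, f(x_0) = 5.754603, coefficient = 1
x_1 = 2.4375, f(x_1) = 11.444394, coefficient = 4
x_2 = 3.1250, f(x_2) = 22.759895, coefficient = 2
x_3 = 3.8125, f(x_3) = 45.263456, coefficient = 4
x_4 = 4.5000, f(x_4) = 90.017131, coefficient = 1

I ≈ (0.687500/3) × 368.122925 = 84.361504
Exact value: 84.262529
Error: 0.098975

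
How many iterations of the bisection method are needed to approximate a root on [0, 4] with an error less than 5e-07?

We need (b-a)/2^n ≤ 5e-07
(4 - 0)/2^n ≤ 5e-07
4/2^n ≤ 5e-07
2^n ≥ 8000000
n ≥ log₂(8000000) = 22.93
n ≥ 23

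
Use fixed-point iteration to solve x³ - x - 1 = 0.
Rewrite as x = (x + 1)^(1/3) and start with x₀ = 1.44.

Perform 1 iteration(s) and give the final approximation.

Equation: x³ - x - 1 = 0
Fixed-point form: x = (x + 1)^(1/3)
x₀ = 1.44

x_1 = g(1.440000) = 1.346263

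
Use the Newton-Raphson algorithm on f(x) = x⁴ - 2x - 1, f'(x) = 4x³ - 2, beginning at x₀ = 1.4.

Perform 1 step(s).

f(x) = x⁴ - 2x - 1
f'(x) = 4x³ - 2
x₀ = 1.4

Newton-Raphson formula: x_{n+1} = x_n - f(x_n)/f'(x_n)

Iteration 1:
  f(1.400000) = 0.041600
  f'(1.400000) = 8.976000
  x_1 = 1.400000 - 0.041600/8.976000 = 1.395365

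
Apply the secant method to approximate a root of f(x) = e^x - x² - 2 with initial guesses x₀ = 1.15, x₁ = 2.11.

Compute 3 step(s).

f(x) = e^x - x² - 2
x₀ = 1.15, x₁ = 2.11

Secant formula: x_{n+1} = x_n - f(x_n)(x_n - x_{n-1})/(f(x_n) - f(x_{n-1}))

Iteration 1:
  f(1.150000) = -0.164307
  f(2.110000) = 1.796141
  x_2 = 2.110000 - 1.796141×(2.110000 - 1.150000)/(1.796141 - (-0.164307))
       = 1.230459
Iteration 2:
  f(2.110000) = 1.796141
  f(1.230459) = -0.091230
  x_3 = 1.230459 - (-0.091230)×(1.230459 - 2.110000)/(-0.091230 - 1.796141)
       = 1.272973
Iteration 3:
  f(1.230459) = -0.091230
  f(1.272973) = -0.049006
  x_4 = 1.272973 - (-0.049006)×(1.272973 - 1.230459)/(-0.049006 - (-0.091230))
       = 1.322316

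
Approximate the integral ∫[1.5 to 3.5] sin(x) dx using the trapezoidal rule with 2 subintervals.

f(x) = sin(x)
a = 1.5, b = 3.5, n = 2
h = (b - a)/n = 1.000000

Trapezoidal rule: (h/2)[f(x₀) + 2f(x₁) + 2f(x₂) + ... + f(xₙ)]

x_0 = 1.5000, f(x_0) = 0.997495, coefficient = 1
x_1 = 2.5000, f(x_1) = 0.598472, coefficient = 2
x_2 = 3.5000, f(x_2) = -0.350783, coefficient = 1

I ≈ (1.000000/2) × 1.843656 = 0.921828
Exact value: 1.007194
Error: 0.085366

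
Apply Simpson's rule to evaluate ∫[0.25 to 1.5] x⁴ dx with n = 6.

f(x) = x⁴
a = 0.25, b = 1.5, n = 6
h = (b - a)/n = 0.208333

Simpson's rule: (h/3)[f(x₀) + 4f(x₁) + 2f(x₂) + ... + f(xₙ)]

x_0 = 0.2500, f(x_0) = 0.003906, coefficient = 1
x_1 = 0.4583, f(x_1) = 0.044129, coefficient = 4
x_2 = 0.6667, f(x_2) = 0.197531, coefficient = 2
x_3 = 0.8750, f(x_3) = 0.586182, coefficient = 4
x_4 = 1.0833, f(x_4) = 1.377363, coefficient = 2
x_5 = 1.2917, f(x_5) = 2.783568, coefficient = 4
x_6 = 1.5000, f(x_6) = 5.062500, coefficient = 1

I ≈ (0.208333/3) × 21.871709 = 1.518869
Exact value: 1.518555
Error: 0.000314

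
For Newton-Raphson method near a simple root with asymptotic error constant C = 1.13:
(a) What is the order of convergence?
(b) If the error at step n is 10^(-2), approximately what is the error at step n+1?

(a) Newton-Raphson has quadratic (order 2) convergence near simple roots.
    This means |e_{n+1}| ≈ C|e_n|².

(b) With |e_n| = 10^(-2) and C = 1.13:
    |e_{n+1}| ≈ 1.13 × (10^(-2))² = 1.13 × 10^(-4)

(a) 2 (quadratic); (b) |e_{n+1}| ≈ 1.130e-04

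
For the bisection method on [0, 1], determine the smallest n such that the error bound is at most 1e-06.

We need (b-a)/2^n ≤ 1e-06
(1 - 0)/2^n ≤ 1e-06
1/2^n ≤ 1e-06
2^n ≥ 1000000
n ≥ log₂(1000000) = 19.93
n ≥ 20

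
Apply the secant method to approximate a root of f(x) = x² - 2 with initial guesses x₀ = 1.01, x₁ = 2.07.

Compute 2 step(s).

f(x) = x² - 2
x₀ = 1.01, x₁ = 2.07

Secant formula: x_{n+1} = x_n - f(x_n)(x_n - x_{n-1})/(f(x_n) - f(x_{n-1}))

Iteration 1:
  f(1.010000) = -0.979900
  f(2.070000) = 2.284900
  x_2 = 2.070000 - 2.284900×(2.070000 - 1.010000)/(2.284900 - (-0.979900))
       = 1.328149
Iteration 2:
  f(2.070000) = 2.284900
  f(1.328149) = -0.236019
  x_3 = 1.328149 - (-0.236019)×(1.328149 - 2.070000)/(-0.236019 - 2.284900)
       = 1.397605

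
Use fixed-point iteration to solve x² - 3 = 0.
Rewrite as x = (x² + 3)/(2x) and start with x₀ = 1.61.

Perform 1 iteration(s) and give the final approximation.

Equation: x² - 3 = 0
Fixed-point form: x = (x² + 3)/(2x)
x₀ = 1.61

x_1 = g(1.610000) = 1.736677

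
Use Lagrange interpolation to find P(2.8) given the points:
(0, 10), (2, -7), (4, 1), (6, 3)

Lagrange interpolation formula:
P(x) = Σ yᵢ × Lᵢ(x)
where Lᵢ(x) = Π_{j≠i} (x - xⱼ)/(xᵢ - xⱼ)

L_0(2.8) = (2.8 - 2)/(0 - 2) × (2.8 - 4)/(0 - 4) × (2.8 - 6)/(0 - 6) = -0.064000
L_1(2.8) = (2.8 - 0)/(2 - 0) × (2.8 - 4)/(2 - 4) × (2.8 - 6)/(2 - 6) = 0.672000
L_2(2.8) = (2.8 - 0)/(4 - 0) × (2.8 - 2)/(4 - 2) × (2.8 - 6)/(4 - 6) = 0.448000
L_3(2.8) = (2.8 - 0)/(6 - 0) × (2.8 - 2)/(6 - 2) × (2.8 - 4)/(6 - 4) = -0.056000

P(2.8) = 10×L_0(2.8) + (-7)×L_1(2.8) + 1×L_2(2.8) + 3×L_3(2.8)
P(2.8) = -5.064000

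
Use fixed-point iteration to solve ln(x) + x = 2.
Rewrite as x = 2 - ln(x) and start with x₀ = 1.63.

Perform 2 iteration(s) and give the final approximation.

Equation: ln(x) + x = 2
Fixed-point form: x = 2 - ln(x)
x₀ = 1.63

x_1 = g(1.630000) = 1.511420
x_2 = g(1.511420) = 1.586950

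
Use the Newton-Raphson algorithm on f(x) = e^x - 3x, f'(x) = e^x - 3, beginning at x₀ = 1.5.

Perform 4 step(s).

f(x) = e^x - 3x
f'(x) = e^x - 3
x₀ = 1.5

Newton-Raphson formula: x_{n+1} = x_n - f(x_n)/f'(x_n)

Iteration 1:
  f(1.500000) = -0.018311
  f'(1.500000) = 1.481689
  x_1 = 1.500000 - (-0.018311)/1.481689 = 1.512358
Iteration 2:
  f(1.512358) = 0.000344
  f'(1.512358) = 1.537418
  x_2 = 1.512358 - 0.000344/1.537418 = 1.512135
Iteration 3:
  f(1.512135) = 0.000000
  f'(1.512135) = 1.536404
  x_3 = 1.512135 - 0.000000/1.536404 = 1.512135
Iteration 4:
  f(1.512135) = 0.000000
  f'(1.512135) = 1.536404
  x_4 = 1.512135 - 0.000000/1.536404 = 1.512135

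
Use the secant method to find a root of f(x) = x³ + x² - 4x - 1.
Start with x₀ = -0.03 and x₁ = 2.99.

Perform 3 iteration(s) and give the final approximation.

f(x) = x³ + x² - 4x - 1
x₀ = -0.03, x₁ = 2.99

Secant formula: x_{n+1} = x_n - f(x_n)(x_n - x_{n-1})/(f(x_n) - f(x_{n-1}))

Iteration 1:
  f(-0.030000) = -0.879127
  f(2.990000) = 22.710999
  x_2 = 2.990000 - 22.710999×(2.990000 - (-0.030000))/(22.710999 - (-0.879127))
       = 0.082546
Iteration 2:
  f(2.990000) = 22.710999
  f(0.082546) = -1.322806
  x_3 = 0.082546 - (-1.322806)×(0.082546 - 2.990000)/(-1.322806 - 22.710999)
       = 0.242570
Iteration 3:
  f(0.082546) = -1.322806
  f(0.242570) = -1.897167
  x_4 = 0.242570 - (-1.897167)×(0.242570 - 0.082546)/(-1.897167 - (-1.322806))
       = -0.286005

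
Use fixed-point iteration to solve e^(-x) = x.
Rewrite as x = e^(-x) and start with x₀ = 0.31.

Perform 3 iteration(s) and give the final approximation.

Equation: e^(-x) = x
Fixed-point form: x = e^(-x)
x₀ = 0.31

x_1 = g(0.310000) = 0.733447
x_2 = g(0.733447) = 0.480251
x_3 = g(0.480251) = 0.618628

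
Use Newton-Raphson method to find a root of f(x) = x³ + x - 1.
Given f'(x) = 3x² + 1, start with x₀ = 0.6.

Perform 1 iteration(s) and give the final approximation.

f(x) = x³ + x - 1
f'(x) = 3x² + 1
x₀ = 0.6

Newton-Raphson formula: x_{n+1} = x_n - f(x_n)/f'(x_n)

Iteration 1:
  f(0.600000) = -0.184000
  f'(0.600000) = 2.080000
  x_1 = 0.600000 - (-0.184000)/2.080000 = 0.688462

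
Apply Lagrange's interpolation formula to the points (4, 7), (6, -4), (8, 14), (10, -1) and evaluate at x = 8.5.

Lagrange interpolation formula:
P(x) = Σ yᵢ × Lᵢ(x)
where Lᵢ(x) = Π_{j≠i} (x - xⱼ)/(xᵢ - xⱼ)

L_0(8.5) = (8.5 - 6)/(4 - 6) × (8.5 - 8)/(4 - 8) × (8.5 - 10)/(4 - 10) = 0.039062
L_1(8.5) = (8.5 - 4)/(6 - 4) × (8.5 - 8)/(6 - 8) × (8.5 - 10)/(6 - 10) = -0.210938
L_2(8.5) = (8.5 - 4)/(8 - 4) × (8.5 - 6)/(8 - 6) × (8.5 - 10)/(8 - 10) = 1.054688
L_3(8.5) = (8.5 - 4)/(10 - 4) × (8.5 - 6)/(10 - 6) × (8.5 - 8)/(10 - 8) = 0.117188

P(8.5) = 7×L_0(8.5) + (-4)×L_1(8.5) + 14×L_2(8.5) + (-1)×L_3(8.5)
P(8.5) = 15.765625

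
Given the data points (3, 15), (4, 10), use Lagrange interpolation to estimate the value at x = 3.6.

Lagrange interpolation formula:
P(x) = Σ yᵢ × Lᵢ(x)
where Lᵢ(x) = Π_{j≠i} (x - xⱼ)/(xᵢ - xⱼ)

L_0(3.6) = (3.6 - 4)/(3 - 4) = 0.400000
L_1(3.6) = (3.6 - 3)/(4 - 3) = 0.600000

P(3.6) = 15×L_0(3.6) + 10×L_1(3.6)
P(3.6) = 12.000000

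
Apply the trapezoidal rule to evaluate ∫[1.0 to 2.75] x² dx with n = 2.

f(x) = x²
a = 1.0, b = 2.75, n = 2
h = (b - a)/n = 0.875000

Trapezoidal rule: (h/2)[f(x₀) + 2f(x₁) + 2f(x₂) + ... + f(xₙ)]

x_0 = 1.0000, f(x_0) = 1.000000, coefficient = 1
x_1 = 1.8750, f(x_1) = 3.515625, coefficient = 2
x_2 = 2.7500, f(x_2) = 7.562500, coefficient = 1

I ≈ (0.875000/2) × 15.593750 = 6.822266
Exact value: 6.598958
Error: 0.223307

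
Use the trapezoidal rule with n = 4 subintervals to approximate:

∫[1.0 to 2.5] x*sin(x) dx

f(x) = x*sin(x)
a = 1.0, b = 2.5, n = 4
h = (b - a)/n = 0.375000

Trapezoidal rule: (h/2)[f(x₀) + 2f(x₁) + 2f(x₂) + ... + f(xₙ)]

x_0 = 1.0000, f(x_0) = 0.841471, coefficient = 1
x_1 = 1.3750, f(x_1) = 1.348728, coefficient = 2
x_2 = 1.7500, f(x_2) = 1.721975, coefficient = 2
x_3 = 2.1250, f(x_3) = 1.806930, coefficient = 2
x_4 = 2.5000, f(x_4) = 1.496180, coefficient = 1

I ≈ (0.375000/2) × 12.092917 = 2.267422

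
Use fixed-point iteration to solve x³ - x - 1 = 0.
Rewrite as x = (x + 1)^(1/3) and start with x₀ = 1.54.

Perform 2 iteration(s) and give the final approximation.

Equation: x³ - x - 1 = 0
Fixed-point form: x = (x + 1)^(1/3)
x₀ = 1.54

x_1 = g(1.540000) = 1.364409
x_2 = g(1.364409) = 1.332215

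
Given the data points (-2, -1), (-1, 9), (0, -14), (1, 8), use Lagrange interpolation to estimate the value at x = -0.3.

Lagrange interpolation formula:
P(x) = Σ yᵢ × Lᵢ(x)
where Lᵢ(x) = Π_{j≠i} (x - xⱼ)/(xᵢ - xⱼ)

L_0(-0.3) = (-0.3 - (-1))/(-2 - (-1)) × (-0.3 - 0)/(-2 - 0) × (-0.3 - 1)/(-2 - 1) = -0.045500
L_1(-0.3) = (-0.3 - (-2))/(-1 - (-2)) × (-0.3 - 0)/(-1 - 0) × (-0.3 - 1)/(-1 - 1) = 0.331500
L_2(-0.3) = (-0.3 - (-2))/(0 - (-2)) × (-0.3 - (-1))/(0 - (-1)) × (-0.3 - 1)/(0 - 1) = 0.773500
L_3(-0.3) = (-0.3 - (-2))/(1 - (-2)) × (-0.3 - (-1))/(1 - (-1)) × (-0.3 - 0)/(1 - 0) = -0.059500

P(-0.3) = (-1)×L_0(-0.3) + 9×L_1(-0.3) + (-14)×L_2(-0.3) + 8×L_3(-0.3)
P(-0.3) = -8.276000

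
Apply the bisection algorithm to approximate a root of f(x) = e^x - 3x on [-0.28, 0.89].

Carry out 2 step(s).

f(x) = e^x - 3x
Initial interval: [-0.28, 0.89]

Iteration 1:
  c_1 = (-0.280000 + 0.890000)/2 = 0.305000
  f(c_1) = f(0.305000) = 0.441625
  f(a) × f(c) ≥ 0, new interval: [0.305000, 0.890000]
Iteration 2:
  c_2 = (0.305000 + 0.890000)/2 = 0.597500
  f(c_2) = f(0.597500) = 0.025069
  f(a) × f(c) ≥ 0, new interval: [0.597500, 0.890000]

After 2 iteration(s), the approximation is c_2 = 0.597500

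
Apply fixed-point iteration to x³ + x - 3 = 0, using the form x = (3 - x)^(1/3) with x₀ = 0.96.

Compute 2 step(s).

Equation: x³ + x - 3 = 0
Fixed-point form: x = (3 - x)^(1/3)
x₀ = 0.96

x_1 = g(0.960000) = 1.268265
x_2 = g(1.268265) = 1.200864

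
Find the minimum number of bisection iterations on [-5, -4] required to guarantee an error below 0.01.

We need (b-a)/2^n ≤ 0.01
(-4 - (-5))/2^n ≤ 0.01
1/2^n ≤ 0.01
2^n ≥ 100
n ≥ log₂(100) = 6.64
n ≥ 7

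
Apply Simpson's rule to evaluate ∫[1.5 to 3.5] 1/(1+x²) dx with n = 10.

f(x) = 1/(1+x²)
a = 1.5, b = 3.5, n = 10
h = (b - a)/n = 0.200000

Simpson's rule: (h/3)[f(x₀) + 4f(x₁) + 2f(x₂) + ... + f(xₙ)]

x_0 = 1.5000, f(x_0) = 0.307692, coefficient = 1
x_1 = 1.7000, f(x_1) = 0.257069, coefficient = 4
x_2 = 1.9000, f(x_2) = 0.216920, coefficient = 2
x_3 = 2.1000, f(x_3) = 0.184843, coefficient = 4
x_4 = 2.3000, f(x_4) = 0.158983, coefficient = 2
x_5 = 2.5000, f(x_5) = 0.137931, coefficient = 4
x_6 = 2.7000, f(x_6) = 0.120627, coefficient = 2
x_7 = 2.9000, f(x_7) = 0.106270, coefficient = 4
x_8 = 3.1000, f(x_8) = 0.094251, coefficient = 2
x_9 = 3.3000, f(x_9) = 0.084104, coefficient = 4
x_10 = 3.5000, f(x_10) = 0.075472, coefficient = 1

I ≈ (0.200000/3) × 4.645595 = 0.309706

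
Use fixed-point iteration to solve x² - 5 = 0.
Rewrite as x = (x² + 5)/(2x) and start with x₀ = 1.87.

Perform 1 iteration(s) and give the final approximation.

Equation: x² - 5 = 0
Fixed-point form: x = (x² + 5)/(2x)
x₀ = 1.87

x_1 = g(1.870000) = 2.271898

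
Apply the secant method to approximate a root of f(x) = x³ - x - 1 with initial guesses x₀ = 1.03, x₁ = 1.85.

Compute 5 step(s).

f(x) = x³ - x - 1
x₀ = 1.03, x₁ = 1.85

Secant formula: x_{n+1} = x_n - f(x_n)(x_n - x_{n-1})/(f(x_n) - f(x_{n-1}))

Iteration 1:
  f(1.030000) = -0.937273
  f(1.850000) = 3.481625
  x_2 = 1.850000 - 3.481625×(1.850000 - 1.030000)/(3.481625 - (-0.937273))
       = 1.203927
Iteration 2:
  f(1.850000) = 3.481625
  f(1.203927) = -0.458908
  x_3 = 1.203927 - (-0.458908)×(1.203927 - 1.850000)/(-0.458908 - 3.481625)
       = 1.279167
Iteration 3:
  f(1.203927) = -0.458908
  f(1.279167) = -0.186106
  x_4 = 1.279167 - (-0.186106)×(1.279167 - 1.203927)/(-0.186106 - (-0.458908))
       = 1.330496
Iteration 4:
  f(1.279167) = -0.186106
  f(1.330496) = 0.024776
  x_5 = 1.330496 - 0.024776×(1.330496 - 1.279167)/(0.024776 - (-0.186106))
       = 1.324466
Iteration 5:
  f(1.330496) = 0.024776
  f(1.324466) = -0.001075
  x_6 = 1.324466 - (-0.001075)×(1.324466 - 1.330496)/(-0.001075 - 0.024776)
       = 1.324717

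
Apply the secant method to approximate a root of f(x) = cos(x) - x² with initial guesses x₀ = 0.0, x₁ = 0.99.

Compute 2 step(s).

f(x) = cos(x) - x²
x₀ = 0.0, x₁ = 0.99

Secant formula: x_{n+1} = x_n - f(x_n)(x_n - x_{n-1})/(f(x_n) - f(x_{n-1}))

Iteration 1:
  f(0.000000) = 1.000000
  f(0.990000) = -0.431410
  x_2 = 0.990000 - (-0.431410)×(0.990000 - 0.000000)/(-0.431410 - 1.000000)
       = 0.691626
Iteration 2:
  f(0.990000) = -0.431410
  f(0.691626) = 0.291864
  x_3 = 0.691626 - 0.291864×(0.691626 - 0.990000)/(0.291864 - (-0.431410))
       = 0.812029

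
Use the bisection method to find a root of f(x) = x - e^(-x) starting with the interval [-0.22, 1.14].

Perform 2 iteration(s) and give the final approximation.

f(x) = x - e^(-x)
Initial interval: [-0.22, 1.14]

Iteration 1:
  c_1 = (-0.220000 + 1.140000)/2 = 0.460000
  f(c_1) = f(0.460000) = -0.171284
  f(a) × f(c) ≥ 0, new interval: [0.460000, 1.140000]
Iteration 2:
  c_2 = (0.460000 + 1.140000)/2 = 0.800000
  f(c_2) = f(0.800000) = 0.350671
  f(a) × f(c) < 0, new interval: [0.460000, 0.800000]

After 2 iteration(s), the approximation is c_2 = 0.800000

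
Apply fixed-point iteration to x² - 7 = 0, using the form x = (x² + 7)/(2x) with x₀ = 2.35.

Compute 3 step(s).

Equation: x² - 7 = 0
Fixed-point form: x = (x² + 7)/(2x)
x₀ = 2.35

x_1 = g(2.350000) = 2.664362
x_2 = g(2.664362) = 2.645816
x_3 = g(2.645816) = 2.645751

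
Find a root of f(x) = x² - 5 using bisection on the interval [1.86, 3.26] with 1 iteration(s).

f(x) = x² - 5
Initial interval: [1.86, 3.26]

Iteration 1:
  c_1 = (1.860000 + 3.260000)/2 = 2.560000
  f(c_1) = f(2.560000) = 1.553600
  f(a) × f(c) < 0, new interval: [1.860000, 2.560000]

After 1 iteration(s), the approximation is c_1 = 2.560000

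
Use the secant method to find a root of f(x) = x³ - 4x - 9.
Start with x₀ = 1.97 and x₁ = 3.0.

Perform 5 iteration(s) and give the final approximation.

f(x) = x³ - 4x - 9
x₀ = 1.97, x₁ = 3.0

Secant formula: x_{n+1} = x_n - f(x_n)(x_n - x_{n-1})/(f(x_n) - f(x_{n-1}))

Iteration 1:
  f(1.970000) = -9.234627
  f(3.000000) = 6.000000
  x_2 = 3.000000 - 6.000000×(3.000000 - 1.970000)/(6.000000 - (-9.234627))
       = 2.594345
Iteration 2:
  f(3.000000) = 6.000000
  f(2.594345) = -1.915811
  x_3 = 2.594345 - (-1.915811)×(2.594345 - 3.000000)/(-1.915811 - 6.000000)
       = 2.692523
Iteration 3:
  f(2.594345) = -1.915811
  f(2.692523) = -0.250159
  x_4 = 2.692523 - (-0.250159)×(2.692523 - 2.594345)/(-0.250159 - (-1.915811))
       = 2.707268
Iteration 4:
  f(2.692523) = -0.250159
  f(2.707268) = 0.013311
  x_5 = 2.707268 - 0.013311×(2.707268 - 2.692523)/(0.013311 - (-0.250159))
       = 2.706523
Iteration 5:
  f(2.707268) = 0.013311
  f(2.706523) = -0.000085
  x_6 = 2.706523 - (-0.000085)×(2.706523 - 2.707268)/(-0.000085 - 0.013311)
       = 2.706528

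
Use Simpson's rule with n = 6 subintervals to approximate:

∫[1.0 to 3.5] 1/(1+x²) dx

f(x) = 1/(1+x²)
a = 1.0, b = 3.5, n = 6
h = (b - a)/n = 0.416667

Simpson's rule: (h/3)[f(x₀) + 4f(x₁) + 2f(x₂) + ... + f(xₙ)]

x_0 = 1.0000, f(x_0) = 0.500000, coefficient = 1
x_1 = 1.4167, f(x_1) = 0.332564, coefficient = 4
x_2 = 1.8333, f(x_2) = 0.229299, coefficient = 2
x_3 = 2.2500, f(x_3) = 0.164948, coefficient = 4
x_4 = 2.6667, f(x_4) = 0.123288, coefficient = 2
x_5 = 3.0833, f(x_5) = 0.095175, coefficient = 4
x_6 = 3.5000, f(x_6) = 0.075472, coefficient = 1

I ≈ (0.416667/3) × 3.651394 = 0.507138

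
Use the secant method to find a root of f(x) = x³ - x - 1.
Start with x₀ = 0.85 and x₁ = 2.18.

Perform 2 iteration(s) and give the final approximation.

f(x) = x³ - x - 1
x₀ = 0.85, x₁ = 2.18

Secant formula: x_{n+1} = x_n - f(x_n)(x_n - x_{n-1})/(f(x_n) - f(x_{n-1}))

Iteration 1:
  f(0.850000) = -1.235875
  f(2.180000) = 7.180232
  x_2 = 2.180000 - 7.180232×(2.180000 - 0.850000)/(7.180232 - (-1.235875))
       = 1.045306
Iteration 2:
  f(2.180000) = 7.180232
  f(1.045306) = -0.903138
  x_3 = 1.045306 - (-0.903138)×(1.045306 - 2.180000)/(-0.903138 - 7.180232)
       = 1.172083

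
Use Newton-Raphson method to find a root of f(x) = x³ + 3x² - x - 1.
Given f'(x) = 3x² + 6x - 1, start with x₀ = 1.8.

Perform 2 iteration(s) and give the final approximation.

f(x) = x³ + 3x² - x - 1
f'(x) = 3x² + 6x - 1
x₀ = 1.8

Newton-Raphson formula: x_{n+1} = x_n - f(x_n)/f'(x_n)

Iteration 1:
  f(1.800000) = 12.752000
  f'(1.800000) = 19.520000
  x_1 = 1.800000 - 12.752000/19.520000 = 1.146721
Iteration 2:
  f(1.146721) = 3.306092
  f'(1.146721) = 9.825237
  x_2 = 1.146721 - 3.306092/9.825237 = 0.810232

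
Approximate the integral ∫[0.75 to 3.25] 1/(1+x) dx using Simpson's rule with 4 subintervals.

f(x) = 1/(1+x)
a = 0.75, b = 3.25, n = 4
h = (b - a)/n = 0.625000

Simpson's rule: (h/3)[f(x₀) + 4f(x₁) + 2f(x₂) + ... + f(xₙ)]

x_0 = 0.7500, f(x_0) = 0.571429, coefficient = 1
x_1 = 1.3750, f(x_1) = 0.421053, coefficient = 4
x_2 = 2.0000, f(x_2) = 0.333333, coefficient = 2
x_3 = 2.6250, f(x_3) = 0.275862, coefficient = 4
x_4 = 3.2500, f(x_4) = 0.235294, coefficient = 1

I ≈ (0.625000/3) × 4.261048 = 0.887718
Exact value: 0.887303
Error: 0.000415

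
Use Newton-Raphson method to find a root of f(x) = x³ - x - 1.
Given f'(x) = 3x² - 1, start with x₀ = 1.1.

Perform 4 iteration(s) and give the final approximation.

f(x) = x³ - x - 1
f'(x) = 3x² - 1
x₀ = 1.1

Newton-Raphson formula: x_{n+1} = x_n - f(x_n)/f'(x_n)

Iteration 1:
  f(1.100000) = -0.769000
  f'(1.100000) = 2.630000
  x_1 = 1.100000 - (-0.769000)/2.630000 = 1.392395
Iteration 2:
  f(1.392395) = 0.307132
  f'(1.392395) = 4.816295
  x_2 = 1.392395 - 0.307132/4.816295 = 1.328626
Iteration 3:
  f(1.328626) = 0.016727
  f'(1.328626) = 4.295742
  x_3 = 1.328626 - 0.016727/4.295742 = 1.324732
Iteration 4:
  f(1.324732) = 0.000060
  f'(1.324732) = 4.264746
  x_4 = 1.324732 - 0.000060/4.264746 = 1.324718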